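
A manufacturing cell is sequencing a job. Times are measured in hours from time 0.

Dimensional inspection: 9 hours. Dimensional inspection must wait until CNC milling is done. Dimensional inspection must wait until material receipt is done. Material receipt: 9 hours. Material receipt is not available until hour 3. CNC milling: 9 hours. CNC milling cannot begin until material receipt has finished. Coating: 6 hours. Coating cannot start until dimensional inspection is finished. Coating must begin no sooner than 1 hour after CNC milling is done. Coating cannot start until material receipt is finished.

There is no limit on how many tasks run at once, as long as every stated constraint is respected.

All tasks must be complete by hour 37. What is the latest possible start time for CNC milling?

Coating has no dependents, so it just needs to finish by hour 37. Starting by 37 − 6 = hour 31 achieves that.
Dimensional inspection feeds into coating (must start by hour 31); so dimensional inspection must finish by hour 31 and therefore start by hour 22.
CNC milling feeds dimensional inspection (must start by hour 22); coating (must start by hour 31, minus 1-hour gap → hour 30). Taking the minimum, CNC milling must finish by hour 22 and start by 22 − 9 = hour 13.

13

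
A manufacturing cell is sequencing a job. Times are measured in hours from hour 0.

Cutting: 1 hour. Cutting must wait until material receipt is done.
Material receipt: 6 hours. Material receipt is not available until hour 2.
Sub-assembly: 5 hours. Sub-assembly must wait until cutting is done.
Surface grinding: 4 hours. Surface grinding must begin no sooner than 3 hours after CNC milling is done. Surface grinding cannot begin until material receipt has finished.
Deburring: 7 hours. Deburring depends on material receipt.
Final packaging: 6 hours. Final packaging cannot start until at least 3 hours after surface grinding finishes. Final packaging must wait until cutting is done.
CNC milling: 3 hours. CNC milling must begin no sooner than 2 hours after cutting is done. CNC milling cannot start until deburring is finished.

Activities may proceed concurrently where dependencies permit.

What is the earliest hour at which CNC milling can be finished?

Material receipt waits on its own release at hour 2, so it starts at hour 2 and finishes at 2 + 6 = hour 8.
Deburring cannot begin until material receipt (finishes hour 8). It runs from hour 8 to 8 + 7 = hour 15.
Cutting waits on material receipt (finishes hour 8), so it starts at hour 8 and finishes at 8 + 1 = hour 9.
CNC milling cannot start until cutting (finishes hour 9, plus 2-hour gap → hour 11); deburring (finishes hour 15). The controlling bound is hour 15, so CNC milling finishes at 15 + 3 = hour 18.

18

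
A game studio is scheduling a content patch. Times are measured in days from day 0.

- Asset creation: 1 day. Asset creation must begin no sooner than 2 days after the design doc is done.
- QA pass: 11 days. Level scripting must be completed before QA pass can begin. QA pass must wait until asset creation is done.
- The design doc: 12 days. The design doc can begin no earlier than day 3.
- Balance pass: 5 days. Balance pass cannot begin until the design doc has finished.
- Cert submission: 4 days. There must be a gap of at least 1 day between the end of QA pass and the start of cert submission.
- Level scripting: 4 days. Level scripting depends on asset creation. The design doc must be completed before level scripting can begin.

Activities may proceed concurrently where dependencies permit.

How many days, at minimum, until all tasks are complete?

After its own release at day 3, the design doc can start at day 3 and finishes at day 15.
Balance pass cannot begin until the design doc (finishes day 15). It runs from day 15 to 15 + 5 = day 20.
Asset creation waits on the design doc (finishes day 15, plus 2-day gap → day 17), so it starts at day 17 and finishes at 17 + 1 = day 18.
Level scripting needs all of asset creation (finishes day 18); the design doc (finishes day 15). That puts its earliest start at day 18; it finishes at 18 + 4 = day 22.
QA pass needs all of level scripting (finishes day 22); asset creation (finishes day 18). That puts its earliest start at day 22; it finishes at 22 + 11 = day 33.
Cert submission cannot begin until QA pass (finishes day 33, plus 1-day gap → day 34). It runs from day 34 to 34 + 4 = day 38.
All tasks are finished once the last one completes. Finish times: The design doc at 15, Asset creation at 18, Level scripting at 22, Balance pass at 20, QA pass at 33, Cert submission at 38. The latest is day 38.

38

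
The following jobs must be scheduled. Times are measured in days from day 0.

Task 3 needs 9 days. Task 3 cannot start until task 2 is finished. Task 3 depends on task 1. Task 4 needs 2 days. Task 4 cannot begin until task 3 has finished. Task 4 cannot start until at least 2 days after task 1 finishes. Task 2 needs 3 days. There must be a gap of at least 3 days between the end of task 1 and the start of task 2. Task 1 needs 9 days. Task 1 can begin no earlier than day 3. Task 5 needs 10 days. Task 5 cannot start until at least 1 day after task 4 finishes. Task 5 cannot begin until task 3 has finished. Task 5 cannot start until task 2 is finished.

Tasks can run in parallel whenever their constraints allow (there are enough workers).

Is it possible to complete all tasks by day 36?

No

Task 1 waits on its own release at day 3, so it starts at day 3 and finishes at 3 + 9 = day 12.
After task 1 (finishes day 12, plus 3-day gap → day 15), task 2 can start at day 15 and finishes at day 18.
Task 3 needs all of task 2 (finishes day 18); task 1 (finishes day 12). That puts its earliest start at day 18; it finishes at 18 + 9 = day 27.
For task 4: task 3 (finishes day 27); task 1 (finishes day 12, plus 2-day gap → day 14). Taking the maximum gives a start of day 27, and it finishes at 27 + 2 = day 29.
Task 5 cannot start until task 4 (finishes day 29, plus 1-day gap → day 30); task 3 (finishes day 27); task 2 (finishes day 18). The controlling bound is day 30, so task 5 finishes at 30 + 10 = day 40.
The earliest everything can be done is day 40, which is after the deadline of 36, so it is not possible.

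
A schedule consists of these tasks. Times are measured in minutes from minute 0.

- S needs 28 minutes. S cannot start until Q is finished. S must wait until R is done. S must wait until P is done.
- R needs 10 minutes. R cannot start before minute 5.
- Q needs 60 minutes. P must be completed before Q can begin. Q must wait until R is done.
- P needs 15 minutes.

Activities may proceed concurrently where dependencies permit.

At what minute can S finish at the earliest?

R cannot begin until its own release at minute 5. It runs from minute 5 to 5 + 10 = minute 15.
Nothing blocks P, so it runs from minute 0 to minute 15.
Q has to wait for P (finishes minute 15); R (finishes minute 15). The latest of these is minute 15, so Q runs minute 15 to 15 + 60 = minute 75.
S cannot start until Q (finishes minute 75); R (finishes minute 15); P (finishes minute 15). The controlling bound is minute 75, so S finishes at 75 + 28 = minute 103.

103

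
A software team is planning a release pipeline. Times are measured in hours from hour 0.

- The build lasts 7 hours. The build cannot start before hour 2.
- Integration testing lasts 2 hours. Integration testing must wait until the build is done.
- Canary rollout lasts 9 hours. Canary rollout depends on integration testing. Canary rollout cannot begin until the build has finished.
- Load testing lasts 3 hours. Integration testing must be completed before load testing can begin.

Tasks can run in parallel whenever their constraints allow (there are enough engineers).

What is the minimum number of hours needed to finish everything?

20

The build waits on its own release at hour 2, so it starts at hour 2 and finishes at 2 + 7 = hour 9.
Integration testing cannot begin until the build (finishes hour 9). It runs from hour 9 to 9 + 2 = hour 11.
After integration testing (finishes hour 11), load testing can start at hour 11 and finishes at hour 14.
Canary rollout has to wait for integration testing (finishes hour 11); the build (finishes hour 9). The latest of these is hour 11, so canary rollout runs hour 11 to 11 + 9 = hour 20.
All tasks are finished once the last one completes. Finish times: The build at 9, Integration testing at 11, Canary rollout at 20, Load testing at 14. The latest is hour 20.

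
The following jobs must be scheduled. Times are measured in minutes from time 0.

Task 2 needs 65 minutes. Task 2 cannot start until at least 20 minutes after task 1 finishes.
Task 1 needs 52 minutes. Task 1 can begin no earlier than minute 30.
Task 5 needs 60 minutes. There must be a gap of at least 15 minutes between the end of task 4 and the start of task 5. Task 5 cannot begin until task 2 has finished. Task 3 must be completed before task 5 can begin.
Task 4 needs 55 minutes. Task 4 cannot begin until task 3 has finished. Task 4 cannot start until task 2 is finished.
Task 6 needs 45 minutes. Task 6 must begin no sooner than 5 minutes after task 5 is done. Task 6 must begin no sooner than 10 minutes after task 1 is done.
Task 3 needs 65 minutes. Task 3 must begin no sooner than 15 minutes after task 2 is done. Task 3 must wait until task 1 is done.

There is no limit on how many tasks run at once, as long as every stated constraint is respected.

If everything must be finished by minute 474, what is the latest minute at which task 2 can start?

149

To finish by minute 474, task 6 (duration 45) must start no later than minute 429.
Task 5 feeds into task 6 (must start by minute 429, minus 5-minute gap → minute 424); so task 5 must finish by minute 424 and therefore start by minute 364.
Since task 5 (must start by minute 364, minus 15-minute gap → minute 349) depends on it, task 4 must finish by minute 349. Backing off its 55-minute duration gives a latest start of minute 294.
Task 3 has several dependents: task 4 (must start by minute 294); task 5 (must start by minute 364). The earliest of those limits is minute 294, so task 3 must start by 294 − 65 = minute 229.
Task 2 has several dependents: task 3 (must start by minute 229, minus 15-minute gap → minute 214); task 4 (must start by minute 294); task 5 (must start by minute 364). The earliest of those limits is minute 214, so task 2 must start by 214 − 65 = minute 149.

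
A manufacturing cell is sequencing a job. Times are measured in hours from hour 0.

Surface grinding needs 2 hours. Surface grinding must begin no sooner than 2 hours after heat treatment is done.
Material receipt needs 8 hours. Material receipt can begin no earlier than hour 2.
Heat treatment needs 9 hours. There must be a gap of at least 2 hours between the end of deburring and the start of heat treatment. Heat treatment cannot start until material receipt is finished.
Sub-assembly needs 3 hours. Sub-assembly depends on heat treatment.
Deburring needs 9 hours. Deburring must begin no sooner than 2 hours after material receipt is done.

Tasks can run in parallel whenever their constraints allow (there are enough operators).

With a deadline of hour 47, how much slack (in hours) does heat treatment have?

11

After its own release at hour 2, material receipt can start at hour 2 and finishes at hour 10.
Deburring waits on material receipt (finishes hour 10, plus 2-hour gap → hour 12), so it starts at hour 12 and finishes at 12 + 9 = hour 21.
Heat treatment has to wait for deburring (finishes hour 21, plus 2-hour gap → hour 23); material receipt (finishes hour 10). The latest of these is hour 23, so heat treatment runs hour 23 to 23 + 9 = hour 32.

Working backward from the deadline:
Surface grinding has no dependents, so it just needs to finish by hour 47. Starting by 47 − 2 = hour 45 achieves that.
To finish by hour 47, sub-assembly (duration 3) must start no later than hour 44.
Heat treatment feeds surface grinding (must start by hour 45, minus 2-hour gap → hour 43); sub-assembly (must start by hour 44). Taking the minimum, heat treatment must finish by hour 43 and start by 43 − 9 = hour 34.
So heat treatment can start as early as hour 23 and as late as hour 34, giving 34 − 23 = 11 hours of slack.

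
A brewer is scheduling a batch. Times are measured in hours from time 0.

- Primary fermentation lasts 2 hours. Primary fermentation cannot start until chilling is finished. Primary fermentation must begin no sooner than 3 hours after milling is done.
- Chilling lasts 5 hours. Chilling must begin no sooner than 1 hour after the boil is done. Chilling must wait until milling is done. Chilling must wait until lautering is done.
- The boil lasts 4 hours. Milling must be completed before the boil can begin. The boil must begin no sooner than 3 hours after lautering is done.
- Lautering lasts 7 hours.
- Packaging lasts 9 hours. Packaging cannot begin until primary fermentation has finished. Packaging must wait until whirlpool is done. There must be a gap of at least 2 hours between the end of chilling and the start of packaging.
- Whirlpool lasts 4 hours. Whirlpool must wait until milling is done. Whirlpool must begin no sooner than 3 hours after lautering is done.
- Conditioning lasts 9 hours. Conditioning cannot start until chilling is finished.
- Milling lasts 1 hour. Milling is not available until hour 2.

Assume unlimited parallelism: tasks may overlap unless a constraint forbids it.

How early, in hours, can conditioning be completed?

Lautering can start immediately at hour 0; it finishes at hour 7.
After its own release at hour 2, milling can start at hour 2 and finishes at hour 3.
The boil has to wait for milling (finishes hour 3); lautering (finishes hour 7, plus 3-hour gap → hour 10). The latest of these is hour 10, so the boil runs hour 10 to 10 + 4 = hour 14.
Chilling cannot start until the boil (finishes hour 14, plus 1-hour gap → hour 15); milling (finishes hour 3); lautering (finishes hour 7). The controlling bound is hour 15, so chilling finishes at 15 + 5 = hour 20.
After chilling (finishes hour 20), conditioning can start at hour 20 and finishes at hour 29.

29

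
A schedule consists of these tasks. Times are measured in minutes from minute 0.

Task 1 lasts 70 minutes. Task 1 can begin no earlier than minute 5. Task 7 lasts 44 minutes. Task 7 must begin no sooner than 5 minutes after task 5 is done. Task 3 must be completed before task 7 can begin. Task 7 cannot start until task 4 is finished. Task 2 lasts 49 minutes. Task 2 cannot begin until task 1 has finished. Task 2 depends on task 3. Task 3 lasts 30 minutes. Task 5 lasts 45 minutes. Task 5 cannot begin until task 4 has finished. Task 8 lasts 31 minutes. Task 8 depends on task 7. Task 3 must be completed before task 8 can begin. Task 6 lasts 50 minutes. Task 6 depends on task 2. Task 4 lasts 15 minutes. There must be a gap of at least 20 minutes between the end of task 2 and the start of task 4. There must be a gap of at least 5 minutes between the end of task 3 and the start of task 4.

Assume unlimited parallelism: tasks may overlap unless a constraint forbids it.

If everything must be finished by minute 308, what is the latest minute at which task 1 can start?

29

Task 8 has no dependents, so it just needs to finish by minute 308. Starting by 308 − 31 = minute 277 achieves that.
Task 7 feeds into task 8 (must start by minute 277); so task 7 must finish by minute 277 and therefore start by minute 233.
Task 5 has to be done before task 7 (must start by minute 233, minus 5-minute gap → minute 228). That means finishing by minute 228, i.e. starting by 228 − 45 = minute 183.
Task 4 feeds task 5 (must start by minute 183); task 7 (must start by minute 233). Taking the minimum, task 4 must finish by minute 183 and start by 183 − 15 = minute 168.
Nothing follows task 6; the deadline of minute 308 is its only limit. It must start by 308 − 50 = minute 258.
Task 2 must finish in time for task 4 (must start by minute 168, minus 20-minute gap → minute 148); task 6 (must start by minute 258). The tightest is minute 148, so task 2 must start by 148 − 49 = minute 99.
Task 1 feeds into task 2 (must start by minute 99); so task 1 must finish by minute 99 and therefore start by minute 29.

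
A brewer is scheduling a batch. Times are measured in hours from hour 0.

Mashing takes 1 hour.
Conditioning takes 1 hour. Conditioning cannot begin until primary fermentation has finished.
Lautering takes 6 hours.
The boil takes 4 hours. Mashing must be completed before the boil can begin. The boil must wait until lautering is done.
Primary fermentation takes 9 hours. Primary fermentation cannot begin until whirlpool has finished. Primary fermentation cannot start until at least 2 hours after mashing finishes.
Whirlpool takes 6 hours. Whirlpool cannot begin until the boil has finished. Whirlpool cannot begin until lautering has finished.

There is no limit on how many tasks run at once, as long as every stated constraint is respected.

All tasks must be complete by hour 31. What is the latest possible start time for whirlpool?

15

Conditioning must finish by hour 31; it takes 1 hour, so it must start by 31 − 1 = hour 30.
Primary fermentation has to be done before conditioning (must start by hour 30). That means finishing by hour 30, i.e. starting by 30 − 9 = hour 21.
Whirlpool feeds into primary fermentation (must start by hour 21); so whirlpool must finish by hour 21 and therefore start by hour 15.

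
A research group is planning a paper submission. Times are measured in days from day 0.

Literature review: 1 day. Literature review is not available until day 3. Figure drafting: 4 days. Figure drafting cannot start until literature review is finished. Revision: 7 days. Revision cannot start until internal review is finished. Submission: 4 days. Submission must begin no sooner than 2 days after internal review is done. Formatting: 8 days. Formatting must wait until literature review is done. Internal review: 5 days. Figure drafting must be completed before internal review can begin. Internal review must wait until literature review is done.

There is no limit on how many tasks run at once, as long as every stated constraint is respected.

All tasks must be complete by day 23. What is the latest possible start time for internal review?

11

Nothing follows revision; the deadline of day 23 is its only limit. It must start by 23 − 7 = day 16.
Submission must finish by day 23; it takes 4 days, so it must start by 23 − 4 = day 19.
For internal review: revision (must start by day 16); submission (must start by day 19, minus 2-day gap → day 17). The most restrictive is day 16; with a 5-day duration, internal review must start by day 11.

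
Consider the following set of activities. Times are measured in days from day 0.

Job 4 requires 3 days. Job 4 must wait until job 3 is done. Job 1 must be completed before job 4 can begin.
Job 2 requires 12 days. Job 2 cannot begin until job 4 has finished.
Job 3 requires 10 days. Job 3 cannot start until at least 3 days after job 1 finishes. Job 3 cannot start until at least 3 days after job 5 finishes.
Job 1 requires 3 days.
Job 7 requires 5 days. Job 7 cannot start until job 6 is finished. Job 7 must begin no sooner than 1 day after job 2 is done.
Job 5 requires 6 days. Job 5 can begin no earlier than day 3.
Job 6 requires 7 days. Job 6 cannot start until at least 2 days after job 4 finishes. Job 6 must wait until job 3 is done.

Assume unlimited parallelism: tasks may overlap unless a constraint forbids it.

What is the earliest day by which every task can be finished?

Job 5 waits on its own release at day 3, so it starts at day 3 and finishes at 3 + 6 = day 9.
Job 1 can start immediately at day 0; it finishes at day 3.
Job 3 cannot start until job 1 (finishes day 3, plus 3-day gap → day 6); job 5 (finishes day 9, plus 3-day gap → day 12). The controlling bound is day 12, so job 3 finishes at 12 + 10 = day 22.
Job 4 has to wait for job 3 (finishes day 22); job 1 (finishes day 3). The latest of these is day 22, so job 4 runs day 22 to 22 + 3 = day 25.
Job 6 cannot start until job 4 (finishes day 25, plus 2-day gap → day 27); job 3 (finishes day 22). The controlling bound is day 27, so job 6 finishes at 27 + 7 = day 34.
Job 2 cannot begin until job 4 (finishes day 25). It runs from day 25 to 25 + 12 = day 37.
For job 7: job 6 (finishes day 34); job 2 (finishes day 37, plus 1-day gap → day 38). Taking the maximum gives a start of day 38, and it finishes at 38 + 5 = day 43.
All tasks are finished once the last one completes. Finish times: Job 1 at 3, Job 2 at 37, Job 3 at 22, Job 4 at 25, Job 5 at 9, Job 6 at 34, Job 7 at 43. The latest is day 43.

43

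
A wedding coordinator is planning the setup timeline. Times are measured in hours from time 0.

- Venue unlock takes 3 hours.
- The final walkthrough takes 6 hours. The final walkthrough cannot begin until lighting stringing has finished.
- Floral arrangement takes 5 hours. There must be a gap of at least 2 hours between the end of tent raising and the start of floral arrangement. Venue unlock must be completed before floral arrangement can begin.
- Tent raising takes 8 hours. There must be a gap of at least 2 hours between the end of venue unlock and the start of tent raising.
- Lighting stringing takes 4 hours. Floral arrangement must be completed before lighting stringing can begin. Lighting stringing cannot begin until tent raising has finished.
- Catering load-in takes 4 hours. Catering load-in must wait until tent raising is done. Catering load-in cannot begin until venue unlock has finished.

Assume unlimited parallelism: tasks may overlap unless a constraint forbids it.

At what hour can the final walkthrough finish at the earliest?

30

Nothing blocks venue unlock, so it runs from hour 0 to hour 3.
Tent raising cannot begin until venue unlock (finishes hour 3, plus 2-hour gap → hour 5). It runs from hour 5 to 5 + 8 = hour 13.
For floral arrangement: tent raising (finishes hour 13, plus 2-hour gap → hour 15); venue unlock (finishes hour 3). Taking the maximum gives a start of hour 15, and it finishes at 15 + 5 = hour 20.
Lighting stringing has to wait for floral arrangement (finishes hour 20); tent raising (finishes hour 13). The latest of these is hour 20, so lighting stringing runs hour 20 to 20 + 4 = hour 24.
The final walkthrough cannot begin until lighting stringing (finishes hour 24). It runs from hour 24 to 24 + 6 = hour 30.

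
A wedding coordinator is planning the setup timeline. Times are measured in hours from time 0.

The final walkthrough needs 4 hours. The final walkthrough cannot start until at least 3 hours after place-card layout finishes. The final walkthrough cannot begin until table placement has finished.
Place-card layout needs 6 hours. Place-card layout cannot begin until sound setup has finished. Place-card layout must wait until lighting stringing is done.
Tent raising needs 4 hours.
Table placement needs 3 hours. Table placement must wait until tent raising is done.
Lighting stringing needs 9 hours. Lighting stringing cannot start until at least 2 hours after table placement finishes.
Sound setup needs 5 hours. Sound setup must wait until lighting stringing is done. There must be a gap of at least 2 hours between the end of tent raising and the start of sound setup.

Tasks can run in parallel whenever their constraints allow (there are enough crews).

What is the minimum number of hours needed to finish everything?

36

Nothing blocks tent raising, so it runs from hour 0 to hour 4.
Table placement cannot begin until tent raising (finishes hour 4). It runs from hour 4 to 4 + 3 = hour 7.
After table placement (finishes hour 7, plus 2-hour gap → hour 9), lighting stringing can start at hour 9 and finishes at hour 18.
Sound setup needs all of lighting stringing (finishes hour 18); tent raising (finishes hour 4, plus 2-hour gap → hour 6). That puts its earliest start at hour 18; it finishes at 18 + 5 = hour 23.
Place-card layout has to wait for sound setup (finishes hour 23); lighting stringing (finishes hour 18). The latest of these is hour 23, so place-card layout runs hour 23 to 23 + 6 = hour 29.
The final walkthrough cannot start until place-card layout (finishes hour 29, plus 3-hour gap → hour 32); table placement (finishes hour 7). The controlling bound is hour 32, so the final walkthrough finishes at 32 + 4 = hour 36.
All tasks are finished once the last one completes. Finish times: Tent raising at 4, Table placement at 7, Lighting stringing at 18, Sound setup at 23, Place-card layout at 29, The final walkthrough at 36. The latest is hour 36.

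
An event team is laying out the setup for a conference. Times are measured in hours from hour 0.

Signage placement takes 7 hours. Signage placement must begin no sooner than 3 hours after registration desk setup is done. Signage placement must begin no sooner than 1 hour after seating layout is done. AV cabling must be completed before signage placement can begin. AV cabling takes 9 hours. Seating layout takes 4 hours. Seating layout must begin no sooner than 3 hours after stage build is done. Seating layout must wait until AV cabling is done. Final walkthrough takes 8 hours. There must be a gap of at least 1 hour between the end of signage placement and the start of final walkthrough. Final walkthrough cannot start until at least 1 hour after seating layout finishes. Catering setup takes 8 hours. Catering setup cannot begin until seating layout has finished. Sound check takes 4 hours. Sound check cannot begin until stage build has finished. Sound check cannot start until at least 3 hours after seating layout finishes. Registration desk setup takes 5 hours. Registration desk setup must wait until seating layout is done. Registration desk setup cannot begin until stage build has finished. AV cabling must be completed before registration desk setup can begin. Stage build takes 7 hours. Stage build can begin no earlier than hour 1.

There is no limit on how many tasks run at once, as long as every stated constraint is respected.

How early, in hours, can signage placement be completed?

30

Nothing blocks AV cabling, so it runs from hour 0 to hour 9.
Stage build cannot begin until its own release at hour 1. It runs from hour 1 to 1 + 7 = hour 8.
Seating layout needs all of stage build (finishes hour 8, plus 3-hour gap → hour 11); AV cabling (finishes hour 9). That puts its earliest start at hour 11; it finishes at 11 + 4 = hour 15.
Registration desk setup needs all of seating layout (finishes hour 15); stage build (finishes hour 8); AV cabling (finishes hour 9). That puts its earliest start at hour 15; it finishes at 15 + 5 = hour 20.
Signage placement has to wait for registration desk setup (finishes hour 20, plus 3-hour gap → hour 23); seating layout (finishes hour 15, plus 1-hour gap → hour 16); AV cabling (finishes hour 9). The latest of these is hour 23, so signage placement runs hour 23 to 23 + 7 = hour 30.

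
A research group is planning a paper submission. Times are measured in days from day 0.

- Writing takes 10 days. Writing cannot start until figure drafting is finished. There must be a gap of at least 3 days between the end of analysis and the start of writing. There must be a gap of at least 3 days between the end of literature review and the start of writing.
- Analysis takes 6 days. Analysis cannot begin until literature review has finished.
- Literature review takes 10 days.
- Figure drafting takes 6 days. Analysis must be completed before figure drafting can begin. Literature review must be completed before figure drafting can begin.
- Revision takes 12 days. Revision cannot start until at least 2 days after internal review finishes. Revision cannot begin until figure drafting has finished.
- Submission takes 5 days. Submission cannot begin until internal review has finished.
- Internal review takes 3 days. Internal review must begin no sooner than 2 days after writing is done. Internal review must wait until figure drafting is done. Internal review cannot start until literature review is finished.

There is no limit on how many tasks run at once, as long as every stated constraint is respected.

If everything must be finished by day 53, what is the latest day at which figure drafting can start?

Revision must finish by day 53; it takes 12 days, so it must start by 53 − 12 = day 41.
Submission must finish by day 53; it takes 5 days, so it must start by 53 − 5 = day 48.
Internal review feeds revision (must start by day 41, minus 2-day gap → day 39); submission (must start by day 48). Taking the minimum, internal review must finish by day 39 and start by 39 − 3 = day 36.
Since internal review (must start by day 36, minus 2-day gap → day 34) depends on it, writing must finish by day 34. Backing off its 10-day duration gives a latest start of day 24.
Figure drafting must finish in time for writing (must start by day 24); internal review (must start by day 36); revision (must start by day 41). The tightest is day 24, so figure drafting must start by 24 − 6 = day 18.

18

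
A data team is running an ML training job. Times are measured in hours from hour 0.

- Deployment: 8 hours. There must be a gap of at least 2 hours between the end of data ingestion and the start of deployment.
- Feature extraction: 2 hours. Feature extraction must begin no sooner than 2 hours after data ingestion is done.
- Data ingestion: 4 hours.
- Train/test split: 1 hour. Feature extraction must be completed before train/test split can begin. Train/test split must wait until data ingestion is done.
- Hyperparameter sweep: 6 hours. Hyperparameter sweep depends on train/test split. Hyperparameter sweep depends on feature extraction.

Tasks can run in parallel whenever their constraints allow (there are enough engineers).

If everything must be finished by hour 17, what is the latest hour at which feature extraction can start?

8

Nothing follows hyperparameter sweep; the deadline of hour 17 is its only limit. It must start by 17 − 6 = hour 11.
Train/test split feeds into hyperparameter sweep (must start by hour 11); so train/test split must finish by hour 11 and therefore start by hour 10.
For feature extraction: train/test split (must start by hour 10); hyperparameter sweep (must start by hour 11). The most restrictive is hour 10; with a 2-hour duration, feature extraction must start by hour 8.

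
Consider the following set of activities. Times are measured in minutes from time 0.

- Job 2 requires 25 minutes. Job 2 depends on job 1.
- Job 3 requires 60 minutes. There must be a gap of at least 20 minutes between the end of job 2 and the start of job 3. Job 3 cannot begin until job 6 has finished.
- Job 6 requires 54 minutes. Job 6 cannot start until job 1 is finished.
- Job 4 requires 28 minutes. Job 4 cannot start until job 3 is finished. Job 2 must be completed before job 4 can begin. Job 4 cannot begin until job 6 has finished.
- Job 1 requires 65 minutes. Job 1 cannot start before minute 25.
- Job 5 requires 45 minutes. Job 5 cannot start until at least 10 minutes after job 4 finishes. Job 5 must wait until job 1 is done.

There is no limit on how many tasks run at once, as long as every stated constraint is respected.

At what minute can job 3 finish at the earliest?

204

Job 1 waits on its own release at minute 25, so it starts at minute 25 and finishes at 25 + 65 = minute 90.
After job 1 (finishes minute 90), job 6 can start at minute 90 and finishes at minute 144.
Job 2 waits on job 1 (finishes minute 90), so it starts at minute 90 and finishes at 90 + 25 = minute 115.
Job 3 needs all of job 2 (finishes minute 115, plus 20-minute gap → minute 135); job 6 (finishes minute 144). That puts its earliest start at minute 144; it finishes at 144 + 60 = minute 204.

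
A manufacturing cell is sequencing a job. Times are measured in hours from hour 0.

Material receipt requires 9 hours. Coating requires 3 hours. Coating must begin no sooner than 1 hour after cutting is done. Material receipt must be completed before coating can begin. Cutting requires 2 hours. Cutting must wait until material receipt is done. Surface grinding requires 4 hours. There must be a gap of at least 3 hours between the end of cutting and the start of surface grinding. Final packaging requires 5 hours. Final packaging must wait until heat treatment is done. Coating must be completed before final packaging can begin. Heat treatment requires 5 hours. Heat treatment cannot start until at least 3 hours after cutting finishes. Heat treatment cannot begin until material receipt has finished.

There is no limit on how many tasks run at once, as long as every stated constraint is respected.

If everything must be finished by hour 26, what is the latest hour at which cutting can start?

11

Final packaging has no dependents, so it just needs to finish by hour 26. Starting by 26 − 5 = hour 21 achieves that.
Heat treatment must finish before final packaging (must start by hour 21). With a 5-hour duration, heat treatment must start by 21 − 5 = hour 16.
Nothing follows surface grinding; the deadline of hour 26 is its only limit. It must start by 26 − 4 = hour 22.
Coating has to be done before final packaging (must start by hour 21). That means finishing by hour 21, i.e. starting by 21 − 3 = hour 18.
Cutting has several dependents: heat treatment (must start by hour 16, minus 3-hour gap → hour 13); surface grinding (must start by hour 22, minus 3-hour gap → hour 19); coating (must start by hour 18, minus 1-hour gap → hour 17). The earliest of those limits is hour 13, so cutting must start by 13 − 2 = hour 11.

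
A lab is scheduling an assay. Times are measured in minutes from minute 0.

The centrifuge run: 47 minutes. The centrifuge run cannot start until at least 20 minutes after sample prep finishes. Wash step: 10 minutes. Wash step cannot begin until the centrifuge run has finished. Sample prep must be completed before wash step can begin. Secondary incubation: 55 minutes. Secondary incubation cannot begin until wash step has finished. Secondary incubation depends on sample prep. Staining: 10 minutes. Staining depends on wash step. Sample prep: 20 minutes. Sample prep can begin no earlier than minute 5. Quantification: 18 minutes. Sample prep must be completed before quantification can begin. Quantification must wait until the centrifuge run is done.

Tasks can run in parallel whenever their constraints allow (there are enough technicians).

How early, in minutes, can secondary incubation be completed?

157

Sample prep waits on its own release at minute 5, so it starts at minute 5 and finishes at 5 + 20 = minute 25.
After sample prep (finishes minute 25, plus 20-minute gap → minute 45), the centrifuge run can start at minute 45 and finishes at minute 92.
Wash step has to wait for the centrifuge run (finishes minute 92); sample prep (finishes minute 25). The latest of these is minute 92, so wash step runs minute 92 to 92 + 10 = minute 102.
Secondary incubation cannot start until wash step (finishes minute 102); sample prep (finishes minute 25). The controlling bound is minute 102, so secondary incubation finishes at 102 + 55 = minute 157.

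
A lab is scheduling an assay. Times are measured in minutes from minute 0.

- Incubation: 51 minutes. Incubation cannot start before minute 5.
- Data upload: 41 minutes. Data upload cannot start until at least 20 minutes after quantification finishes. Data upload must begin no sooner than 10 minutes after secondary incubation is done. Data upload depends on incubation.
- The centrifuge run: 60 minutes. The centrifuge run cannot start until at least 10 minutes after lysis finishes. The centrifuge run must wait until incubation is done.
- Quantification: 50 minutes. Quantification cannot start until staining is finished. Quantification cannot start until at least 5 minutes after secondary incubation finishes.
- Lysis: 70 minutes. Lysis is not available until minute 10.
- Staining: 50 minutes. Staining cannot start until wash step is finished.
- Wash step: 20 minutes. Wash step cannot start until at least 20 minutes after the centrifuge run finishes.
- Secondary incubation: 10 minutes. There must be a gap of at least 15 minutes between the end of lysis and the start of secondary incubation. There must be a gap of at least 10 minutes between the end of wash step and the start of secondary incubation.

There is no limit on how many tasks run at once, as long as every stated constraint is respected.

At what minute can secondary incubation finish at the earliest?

210

Incubation waits on its own release at minute 5, so it starts at minute 5 and finishes at 5 + 51 = minute 56.
Lysis cannot begin until its own release at minute 10. It runs from minute 10 to 10 + 70 = minute 80.
The centrifuge run has to wait for lysis (finishes minute 80, plus 10-minute gap → minute 90); incubation (finishes minute 56). The latest of these is minute 90, so the centrifuge run runs minute 90 to 90 + 60 = minute 150.
Wash step waits on the centrifuge run (finishes minute 150, plus 20-minute gap → minute 170), so it starts at minute 170 and finishes at 170 + 20 = minute 190.
For secondary incubation: lysis (finishes minute 80, plus 15-minute gap → minute 95); wash step (finishes minute 190, plus 10-minute gap → minute 200). Taking the maximum gives a start of minute 200, and it finishes at 200 + 10 = minute 210.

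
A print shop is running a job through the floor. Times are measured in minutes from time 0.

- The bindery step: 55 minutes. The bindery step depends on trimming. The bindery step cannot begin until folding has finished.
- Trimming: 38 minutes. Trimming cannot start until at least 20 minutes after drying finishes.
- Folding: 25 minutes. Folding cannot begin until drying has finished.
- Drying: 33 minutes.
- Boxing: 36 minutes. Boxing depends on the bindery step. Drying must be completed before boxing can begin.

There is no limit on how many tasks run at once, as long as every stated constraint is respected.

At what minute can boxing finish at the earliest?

182

Drying can start immediately at minute 0; it finishes at minute 33.
After drying (finishes minute 33), folding can start at minute 33 and finishes at minute 58.
Trimming cannot begin until drying (finishes minute 33, plus 20-minute gap → minute 53). It runs from minute 53 to 53 + 38 = minute 91.
The bindery step needs all of trimming (finishes minute 91); folding (finishes minute 58). That puts its earliest start at minute 91; it finishes at 91 + 55 = minute 146.
Boxing has to wait for the bindery step (finishes minute 146); drying (finishes minute 33). The latest of these is minute 146, so boxing runs minute 146 to 146 + 36 = minute 182.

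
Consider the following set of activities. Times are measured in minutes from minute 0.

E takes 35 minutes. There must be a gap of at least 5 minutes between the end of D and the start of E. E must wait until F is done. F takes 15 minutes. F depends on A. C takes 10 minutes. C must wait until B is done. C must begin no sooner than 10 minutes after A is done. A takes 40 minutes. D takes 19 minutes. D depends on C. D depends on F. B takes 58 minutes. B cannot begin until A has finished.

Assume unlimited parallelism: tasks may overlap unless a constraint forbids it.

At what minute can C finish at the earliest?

A has no prerequisites, so it starts at minute 0 and finishes at minute 40.
B waits on A (finishes minute 40), so it starts at minute 40 and finishes at 40 + 58 = minute 98.
C needs all of B (finishes minute 98); A (finishes minute 40, plus 10-minute gap → minute 50). That puts its earliest start at minute 98; it finishes at 98 + 10 = minute 108.

108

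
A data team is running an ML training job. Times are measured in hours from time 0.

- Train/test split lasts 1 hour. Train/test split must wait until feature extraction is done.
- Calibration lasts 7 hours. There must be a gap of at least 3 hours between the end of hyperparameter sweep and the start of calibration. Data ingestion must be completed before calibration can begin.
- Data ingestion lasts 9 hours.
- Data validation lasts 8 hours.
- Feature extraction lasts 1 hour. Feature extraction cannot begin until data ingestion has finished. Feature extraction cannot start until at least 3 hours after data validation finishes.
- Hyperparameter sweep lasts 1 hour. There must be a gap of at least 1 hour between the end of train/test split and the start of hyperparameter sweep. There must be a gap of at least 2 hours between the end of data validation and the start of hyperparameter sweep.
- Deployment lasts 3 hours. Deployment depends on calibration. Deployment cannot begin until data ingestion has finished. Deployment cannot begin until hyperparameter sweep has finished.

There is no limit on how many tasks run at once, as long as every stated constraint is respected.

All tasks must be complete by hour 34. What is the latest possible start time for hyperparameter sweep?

20

Deployment has no dependents, so it just needs to finish by hour 34. Starting by 34 − 3 = hour 31 achieves that.
Since deployment (must start by hour 31) depends on it, calibration must finish by hour 31. Backing off its 7-hour duration gives a latest start of hour 24.
For hyperparameter sweep: calibration (must start by hour 24, minus 3-hour gap → hour 21); deployment (must start by hour 31). The most restrictive is hour 21; with a 1-hour duration, hyperparameter sweep must start by hour 20.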